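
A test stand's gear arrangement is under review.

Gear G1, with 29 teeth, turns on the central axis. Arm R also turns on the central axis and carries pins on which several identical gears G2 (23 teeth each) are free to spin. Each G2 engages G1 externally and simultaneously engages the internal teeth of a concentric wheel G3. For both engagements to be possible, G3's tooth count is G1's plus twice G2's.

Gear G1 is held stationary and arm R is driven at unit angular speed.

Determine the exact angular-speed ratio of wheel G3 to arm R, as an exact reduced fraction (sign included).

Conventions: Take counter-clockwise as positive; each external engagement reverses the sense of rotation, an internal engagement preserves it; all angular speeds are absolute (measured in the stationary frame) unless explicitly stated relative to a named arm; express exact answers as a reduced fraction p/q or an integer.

104/75

recognized (axles ride arm R): planetary set, 29/23/75 teeth
ring teeth: 29 + 2·23 = 75
29(ω_sun−ω_arm) = −75(ω_ring−ω_arm),  ω_sun = 0, ω_arm = 1
ω_ring = 1 − (29/75)(0−1) = 104/75
ω_out/ω_in = 104/75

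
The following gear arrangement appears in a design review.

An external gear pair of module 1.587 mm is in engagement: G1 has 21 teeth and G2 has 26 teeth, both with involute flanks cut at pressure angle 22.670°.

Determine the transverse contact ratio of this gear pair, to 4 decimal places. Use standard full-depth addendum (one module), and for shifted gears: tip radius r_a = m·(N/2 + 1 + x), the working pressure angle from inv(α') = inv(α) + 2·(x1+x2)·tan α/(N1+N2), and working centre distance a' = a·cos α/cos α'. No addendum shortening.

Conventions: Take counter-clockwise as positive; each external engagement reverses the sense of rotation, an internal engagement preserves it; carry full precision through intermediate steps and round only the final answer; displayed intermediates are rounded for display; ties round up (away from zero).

1.5026

recognized (one external pair, fixed centres): single-mesh tooth geometry, m = 1.587, N1 = 21, N2 = 26
base radii: r_b1 = 15.376078, r_b2 = 19.037049
tip radii: r_a1 = 18.250500, r_a2 = 22.218000
no profile shift: α' = α, a' = a
action lengths: √(r_a1²−r_b1²) = 9.831427, √(r_a2²−r_b2²) = 11.455578
base pitch p_b = π·m·cos α = 4.600512
CR = (9.831427 + 11.455578 − 37.294500·sin 22.67000°)/4.600512 = 1.502626
contact ratio ≈ 1.5026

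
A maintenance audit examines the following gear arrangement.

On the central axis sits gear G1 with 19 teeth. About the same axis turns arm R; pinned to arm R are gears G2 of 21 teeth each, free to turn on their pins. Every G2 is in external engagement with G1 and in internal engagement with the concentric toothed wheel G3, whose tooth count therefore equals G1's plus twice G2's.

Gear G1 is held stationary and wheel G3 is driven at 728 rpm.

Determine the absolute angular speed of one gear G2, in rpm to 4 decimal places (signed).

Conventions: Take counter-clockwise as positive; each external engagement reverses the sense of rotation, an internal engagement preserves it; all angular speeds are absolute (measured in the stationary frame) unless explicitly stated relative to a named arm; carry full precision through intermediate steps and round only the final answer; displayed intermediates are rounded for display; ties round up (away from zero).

+1057.3333 rpm

planetary set (19T centre, 21T on arm, 61T internal) — Willis relation
normalise by the input: solve with ω_ring = 1, then scale by 728 rpm
ring teeth: 19 + 2·21 = 61
19(ω_sun−ω_arm) = −61(ω_ring−ω_arm),  ω_sun = 0, ω_ring = 1
19(0−ω_arm) = −61(1−ω_arm)  ⇒  80·ω_arm = 61  ⇒  ω_arm = 61/80
sun–planet mesh: 19·(0−61/80) = −21·(ω_p−ω_arm)  ⇒  ω_p−ω_arm = 1159/1680
ω_p = 61/80 + 1159/1680 = 61/42
scale: ω_p = 61/42 × 728 rpm = +1057.3333 rpm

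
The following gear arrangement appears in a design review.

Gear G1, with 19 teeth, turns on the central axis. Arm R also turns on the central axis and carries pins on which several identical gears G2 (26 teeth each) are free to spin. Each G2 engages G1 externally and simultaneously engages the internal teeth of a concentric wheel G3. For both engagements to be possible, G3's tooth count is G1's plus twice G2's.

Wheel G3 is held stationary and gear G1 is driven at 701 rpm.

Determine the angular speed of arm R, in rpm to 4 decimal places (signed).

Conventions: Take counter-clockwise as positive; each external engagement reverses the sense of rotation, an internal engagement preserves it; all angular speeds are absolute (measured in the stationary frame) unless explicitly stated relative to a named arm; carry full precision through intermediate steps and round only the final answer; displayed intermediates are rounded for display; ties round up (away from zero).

topology: planetary set — G1 19T / G2 26T / G3 71T, arm = carrier (Willis)
normalise by the input: solve with ω_sun = 1, then scale by 701 rpm
ring teeth: 19 + 2·26 = 71
19(ω_sun−ω_arm) = −71(ω_ring−ω_arm),  ω_ring = 0, ω_sun = 1
19(1−ω_arm) = −71(0−ω_arm)  ⇒  90·ω_arm = 19  ⇒  ω_arm = 19/90
scale: ω_arm = 19/90 × 701 rpm = +147.9889 rpm

+147.9889 rpm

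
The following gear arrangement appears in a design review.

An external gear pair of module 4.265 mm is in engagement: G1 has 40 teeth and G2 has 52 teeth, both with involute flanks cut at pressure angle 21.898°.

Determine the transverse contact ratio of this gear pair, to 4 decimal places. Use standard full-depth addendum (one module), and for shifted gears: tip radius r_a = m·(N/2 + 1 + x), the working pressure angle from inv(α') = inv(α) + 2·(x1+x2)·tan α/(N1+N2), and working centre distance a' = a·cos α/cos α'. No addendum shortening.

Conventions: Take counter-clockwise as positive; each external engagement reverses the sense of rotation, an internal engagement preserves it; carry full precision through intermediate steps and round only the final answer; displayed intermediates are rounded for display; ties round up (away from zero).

1.6467

single-mesh involute tooth geometry (40T engaging 52T at module 4.265)
base radii: r_b1 = 79.145543, r_b2 = 102.889206
tip radii: r_a1 = 89.565000, r_a2 = 115.155000
no profile shift: α' = α, a' = a
action lengths: √(r_a1²−r_b1²) = 41.926987, √(r_a2²−r_b2²) = 51.715426
base pitch p_b = π·m·cos α = 12.432153
CR = (41.926987 + 51.715426 − 196.190000·sin 21.89800°)/12.432153 = 1.646722
contact ratio ≈ 1.6467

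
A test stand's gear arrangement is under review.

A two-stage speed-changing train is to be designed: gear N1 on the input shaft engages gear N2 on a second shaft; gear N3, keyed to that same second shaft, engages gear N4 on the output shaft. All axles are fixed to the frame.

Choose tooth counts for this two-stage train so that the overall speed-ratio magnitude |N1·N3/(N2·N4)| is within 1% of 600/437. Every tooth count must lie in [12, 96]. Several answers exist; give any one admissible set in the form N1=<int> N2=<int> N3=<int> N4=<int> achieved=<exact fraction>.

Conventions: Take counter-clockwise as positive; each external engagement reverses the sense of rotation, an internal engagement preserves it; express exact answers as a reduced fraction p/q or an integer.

N1=12 N2=19 N3=50 N4=23 achieved=600/437

class = fixed-axis compound train [2-stage, 600/437 wanted]
target = 600/437 in lowest terms: an exact hit needs N1·N3 = k·600 and N2·N4 = k·437 for one integer k, every count in [12, 96]; additionally prefer no 1:1 stage (N1 ≠ N2, N3 ≠ N4)
k = 1: N1·N3 = 600 = 12·50, N2·N4 = 437 = 19·23
achieved = 12·50/(19·23) = 600/437; |achieved − target| = 0 ≤ 6/437 ✓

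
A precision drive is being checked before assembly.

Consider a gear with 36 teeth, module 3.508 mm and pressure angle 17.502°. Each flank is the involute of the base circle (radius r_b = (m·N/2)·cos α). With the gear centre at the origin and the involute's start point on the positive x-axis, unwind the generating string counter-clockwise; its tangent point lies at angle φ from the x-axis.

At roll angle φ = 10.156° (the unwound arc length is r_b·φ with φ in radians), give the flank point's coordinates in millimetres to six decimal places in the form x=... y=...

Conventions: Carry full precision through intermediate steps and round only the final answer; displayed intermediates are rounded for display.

x=61.159478 y=0.111445

recognized (one wheel, involute flank): single-mesh tooth geometry, m = 3.508, N = 36
pitch radius r_p = m·N/2 = 3.508·36/2 = 63.144000
base radius r_b = r_p·cos α = 63.144000·cos 17.502° = 60.220840
roll angle φ = 10.156° = 0.17725564 rad
x = r_b·(cos φ + φ·sin φ) = 61.159478
y = r_b·(sin φ − φ·cos φ) = 0.111445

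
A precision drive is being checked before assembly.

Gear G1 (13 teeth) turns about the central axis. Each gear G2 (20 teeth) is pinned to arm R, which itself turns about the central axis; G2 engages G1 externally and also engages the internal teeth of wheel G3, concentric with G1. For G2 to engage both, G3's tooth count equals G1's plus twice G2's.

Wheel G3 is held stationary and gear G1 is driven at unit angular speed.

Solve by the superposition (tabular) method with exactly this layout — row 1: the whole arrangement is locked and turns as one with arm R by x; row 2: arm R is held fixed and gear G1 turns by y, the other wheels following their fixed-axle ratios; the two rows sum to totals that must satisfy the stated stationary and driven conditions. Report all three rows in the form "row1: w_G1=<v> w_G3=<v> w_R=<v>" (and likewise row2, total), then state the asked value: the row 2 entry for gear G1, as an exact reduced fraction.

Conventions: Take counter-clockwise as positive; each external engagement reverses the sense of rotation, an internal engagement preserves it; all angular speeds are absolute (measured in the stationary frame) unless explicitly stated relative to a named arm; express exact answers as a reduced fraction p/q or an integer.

row1: w_G1=13/66 w_G3=13/66 w_R=13/66
row2: w_G1=53/66 w_G3=-13/66 w_R=0
total: w_G1=1 w_G3=0 w_R=13/66
asked value: 53/66

planetary set (13T centre, 20T on arm, 53T internal) — Willis relation
superposition row 1 [locked train]: every member turns x
row 2 (arm held, sun turns y): ω_ring = −(13/53)·y, ω_arm = 0
boundary: total ω_ring = x − (13/53)·y = 0 and total ω_sun = x + y = 1  ⇒  y = 53/66, x = 13/66
row 2 ring = −(13/53)·53/66 = -13/66
totals (row 1 + row 2): sun 13/66 + 53/66 = 1, ring 13/66 + (-13/66) = 0, arm 13/66 + 0 = 13/66
asked cell (row2, sun) = 53/66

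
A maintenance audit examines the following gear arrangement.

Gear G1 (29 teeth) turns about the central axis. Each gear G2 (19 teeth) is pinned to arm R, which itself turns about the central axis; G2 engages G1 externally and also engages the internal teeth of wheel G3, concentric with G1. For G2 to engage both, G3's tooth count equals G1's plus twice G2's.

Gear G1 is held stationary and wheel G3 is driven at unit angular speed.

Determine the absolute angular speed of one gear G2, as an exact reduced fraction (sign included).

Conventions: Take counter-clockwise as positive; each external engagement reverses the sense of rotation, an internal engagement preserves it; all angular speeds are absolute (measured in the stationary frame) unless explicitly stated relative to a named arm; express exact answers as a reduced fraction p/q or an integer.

67/38

class = planetary set [G3 = 29+2·19 = 67; Willis about the carrier]
ring teeth: 29 + 2·19 = 67
29(ω_sun−ω_arm) = −67(ω_ring−ω_arm),  ω_sun = 0, ω_ring = 1
29(0−ω_arm) = −67(1−ω_arm)  ⇒  96·ω_arm = 67  ⇒  ω_arm = 67/96
sun–planet mesh: 29·(0−67/96) = −19·(ω_p−ω_arm)  ⇒  ω_p−ω_arm = 1943/1824
ω_p = 67/96 + 1943/1824 = 67/38
exact speed ratio = 67/38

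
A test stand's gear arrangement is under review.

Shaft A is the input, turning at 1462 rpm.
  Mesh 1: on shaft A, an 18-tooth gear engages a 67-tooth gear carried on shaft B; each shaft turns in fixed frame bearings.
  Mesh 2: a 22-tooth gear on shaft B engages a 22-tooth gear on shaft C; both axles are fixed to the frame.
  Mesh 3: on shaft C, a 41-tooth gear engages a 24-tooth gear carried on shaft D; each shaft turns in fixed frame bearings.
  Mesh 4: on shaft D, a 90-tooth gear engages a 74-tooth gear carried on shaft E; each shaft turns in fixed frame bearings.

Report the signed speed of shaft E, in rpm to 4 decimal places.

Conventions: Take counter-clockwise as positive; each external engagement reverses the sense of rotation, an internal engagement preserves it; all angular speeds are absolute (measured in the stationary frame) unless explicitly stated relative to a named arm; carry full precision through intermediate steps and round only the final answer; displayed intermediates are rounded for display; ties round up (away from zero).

class = fixed-axis compound train [4 meshes; 4 ratios multiply, 4 sense flips]
mesh 1 [18T→67T]: ω = 1462.0000×18/67 = 392.7761 rpm, sense flips to −
mesh 2 [22T→22T]: ω = 392.7761×22/22 = 392.7761 rpm, sense flips to +
mesh 3 [41T→24T]: ω = 392.7761×41/24 = 670.9925 rpm, sense flips to −
mesh 4 [90T→74T]: ω = 670.9925×90/74 = 816.0720 rpm, sense flips to +
signed output speed = +816.0720 rpm

+816.0720 rpm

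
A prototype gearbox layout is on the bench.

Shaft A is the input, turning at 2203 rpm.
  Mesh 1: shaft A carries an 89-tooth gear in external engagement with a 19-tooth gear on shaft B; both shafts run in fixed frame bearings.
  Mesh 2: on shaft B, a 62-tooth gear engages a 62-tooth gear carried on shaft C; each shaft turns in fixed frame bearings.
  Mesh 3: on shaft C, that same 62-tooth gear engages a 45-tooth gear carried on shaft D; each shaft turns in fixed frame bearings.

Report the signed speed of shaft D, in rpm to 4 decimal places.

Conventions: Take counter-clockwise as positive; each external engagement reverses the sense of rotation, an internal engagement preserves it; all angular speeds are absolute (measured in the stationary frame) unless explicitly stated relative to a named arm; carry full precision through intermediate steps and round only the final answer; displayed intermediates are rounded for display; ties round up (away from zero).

-14217.7240 rpm

topology: fixed-axis compound train — 3 meshes, A→D
mesh 1 [89T→19T]: ω = 2203.0000×89/19 = 10319.3158 rpm, sense flips to −
mesh 2 [62T→62T]: ω = 10319.3158×62/62 = 10319.3158 rpm, sense flips to +
mesh 3 [62T→45T]: ω = 10319.3158×62/45 = 14217.7240 rpm, sense flips to −
signed output speed = -14217.7240 rpm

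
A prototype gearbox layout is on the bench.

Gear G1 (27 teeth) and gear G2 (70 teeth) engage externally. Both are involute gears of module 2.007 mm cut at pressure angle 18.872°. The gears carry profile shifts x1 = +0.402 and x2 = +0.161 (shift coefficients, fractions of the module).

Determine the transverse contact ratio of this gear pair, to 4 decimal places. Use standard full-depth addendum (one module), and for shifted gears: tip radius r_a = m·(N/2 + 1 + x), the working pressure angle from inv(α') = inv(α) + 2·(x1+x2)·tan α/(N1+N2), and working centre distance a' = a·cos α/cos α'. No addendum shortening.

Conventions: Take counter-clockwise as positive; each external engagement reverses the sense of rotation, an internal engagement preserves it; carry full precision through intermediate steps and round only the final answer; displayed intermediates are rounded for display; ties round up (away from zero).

1.6522

single-mesh involute tooth geometry (27T engaging 70T at module 2.007)
base radii: r_b1 = 25.637996, r_b2 = 66.468878
tip radii: r_a1 = 29.908314, r_a2 = 72.575127
inv(α') = inv(18.872°) + 2·(+0.402+0.161)·tan α/(27+70) = 0.01642016  ⇒  α' = 20.63348°
a' = a·cos α / cos α' = 97.3395·cos 18.872°/cos 20.63348° = 98.420152
action lengths: √(r_a1²−r_b1²) = 15.401312, √(r_a2²−r_b2²) = 29.138246
base pitch p_b = π·m·cos α = 5.966233
CR = (15.401312 + 29.138246 − 98.420152·sin 20.63348°)/5.966233 = 1.652203
contact ratio ≈ 1.6522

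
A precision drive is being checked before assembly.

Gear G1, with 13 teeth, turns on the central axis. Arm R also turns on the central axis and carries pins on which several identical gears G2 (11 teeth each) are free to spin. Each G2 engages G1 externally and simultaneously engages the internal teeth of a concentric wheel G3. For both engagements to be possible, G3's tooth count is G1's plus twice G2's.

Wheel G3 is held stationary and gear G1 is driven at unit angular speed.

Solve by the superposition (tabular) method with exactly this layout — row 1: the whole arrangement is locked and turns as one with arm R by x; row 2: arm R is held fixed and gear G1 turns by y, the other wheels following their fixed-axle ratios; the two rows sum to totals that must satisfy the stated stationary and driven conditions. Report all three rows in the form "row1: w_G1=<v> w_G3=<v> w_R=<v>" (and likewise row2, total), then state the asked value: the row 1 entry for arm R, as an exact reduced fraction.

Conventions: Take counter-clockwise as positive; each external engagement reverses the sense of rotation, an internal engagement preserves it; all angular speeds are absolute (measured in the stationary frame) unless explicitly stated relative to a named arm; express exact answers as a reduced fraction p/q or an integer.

topology: planetary set — G1 13T / G2 11T / G3 35T, arm = carrier (Willis)
superposition row 1 [locked train]: every member turns x
superposition row 2 [arm held]: sun y, ring −(13/35)·y, arm 0
boundary: total ω_ring = x − (13/35)·y = 0 and total ω_sun = x + y = 1  ⇒  y = 35/48, x = 13/48
row 2 ring = −(13/35)·35/48 = -13/48
totals (row 1 + row 2): sun 13/48 + 35/48 = 1, ring 13/48 + (-13/48) = 0, arm 13/48 + 0 = 13/48
asked cell (row1, arm) = 13/48

row1: w_G1=13/48 w_G3=13/48 w_R=13/48
row2: w_G1=35/48 w_G3=-13/48 w_R=0
total: w_G1=1 w_G3=0 w_R=13/48
asked value: 13/48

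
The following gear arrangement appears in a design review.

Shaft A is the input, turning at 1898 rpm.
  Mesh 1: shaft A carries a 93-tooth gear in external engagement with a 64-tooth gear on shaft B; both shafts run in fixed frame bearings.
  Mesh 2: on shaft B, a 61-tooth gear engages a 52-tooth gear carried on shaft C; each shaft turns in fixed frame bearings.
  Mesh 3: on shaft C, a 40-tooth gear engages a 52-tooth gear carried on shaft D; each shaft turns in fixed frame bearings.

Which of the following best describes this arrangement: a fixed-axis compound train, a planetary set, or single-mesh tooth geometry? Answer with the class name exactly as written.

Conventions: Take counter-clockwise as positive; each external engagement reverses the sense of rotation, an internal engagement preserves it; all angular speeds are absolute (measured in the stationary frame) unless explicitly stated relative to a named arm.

class = fixed-axis compound train [3 meshes; 3 ratios multiply, 3 sense flips]
classification: fixed-axis compound train

fixed-axis compound train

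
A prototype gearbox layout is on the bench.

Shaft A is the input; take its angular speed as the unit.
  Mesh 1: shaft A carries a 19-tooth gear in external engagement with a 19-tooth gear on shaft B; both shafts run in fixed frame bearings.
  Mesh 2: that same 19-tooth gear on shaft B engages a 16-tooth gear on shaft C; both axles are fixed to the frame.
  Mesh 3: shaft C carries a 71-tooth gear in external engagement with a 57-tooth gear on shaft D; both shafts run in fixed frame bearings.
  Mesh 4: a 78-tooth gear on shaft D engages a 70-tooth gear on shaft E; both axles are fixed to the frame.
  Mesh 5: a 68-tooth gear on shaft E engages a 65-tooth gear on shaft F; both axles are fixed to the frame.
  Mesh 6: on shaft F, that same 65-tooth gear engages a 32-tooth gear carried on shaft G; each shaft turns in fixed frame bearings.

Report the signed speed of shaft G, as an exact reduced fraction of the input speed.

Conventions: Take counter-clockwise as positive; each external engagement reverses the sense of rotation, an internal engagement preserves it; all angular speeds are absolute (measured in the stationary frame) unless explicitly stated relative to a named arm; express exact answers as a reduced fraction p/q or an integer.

15691/4480

6-mesh fixed-axis compound train (all bearings frame-fixed)
mesh 1 [19T→19T]: |ω|/ω_in = 1×19/19 = 1, sense flips to −
mesh 2 [19T→16T]: |ω|/ω_in = 1×19/16 = 19/16, sense flips to +
mesh 3 [71T→57T]: |ω|/ω_in = (19/16)×71/57 = 71/48, sense flips to −
mesh 4 [78T→70T]: |ω|/ω_in = (71/48)×78/70 = 923/560, sense flips to +
mesh 5 [68T→65T]: |ω|/ω_in = (923/560)×68/65 = 1207/700, sense flips to −
mesh 6 [65T→32T]: |ω|/ω_in = (1207/700)×65/32 = 15691/4480, sense flips to +
signed output speed (× input speed) = 15691/4480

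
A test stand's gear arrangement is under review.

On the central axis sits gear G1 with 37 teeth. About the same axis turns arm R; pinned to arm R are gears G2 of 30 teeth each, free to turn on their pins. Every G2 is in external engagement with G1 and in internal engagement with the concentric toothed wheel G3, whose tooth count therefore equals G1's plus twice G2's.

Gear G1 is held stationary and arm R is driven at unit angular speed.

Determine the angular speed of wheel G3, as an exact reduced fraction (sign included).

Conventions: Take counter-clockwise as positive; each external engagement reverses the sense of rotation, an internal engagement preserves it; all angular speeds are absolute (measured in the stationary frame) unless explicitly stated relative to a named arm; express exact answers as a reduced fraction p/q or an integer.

class = planetary set [G3 = 37+2·30 = 97; Willis about the carrier]
ring teeth: 37 + 2·30 = 97
37(ω_sun−ω_arm) = −97(ω_ring−ω_arm),  ω_sun = 0, ω_arm = 1
ω_ring = 1 − (37/97)(0−1) = 134/97
exact speed ratio = 134/97

134/97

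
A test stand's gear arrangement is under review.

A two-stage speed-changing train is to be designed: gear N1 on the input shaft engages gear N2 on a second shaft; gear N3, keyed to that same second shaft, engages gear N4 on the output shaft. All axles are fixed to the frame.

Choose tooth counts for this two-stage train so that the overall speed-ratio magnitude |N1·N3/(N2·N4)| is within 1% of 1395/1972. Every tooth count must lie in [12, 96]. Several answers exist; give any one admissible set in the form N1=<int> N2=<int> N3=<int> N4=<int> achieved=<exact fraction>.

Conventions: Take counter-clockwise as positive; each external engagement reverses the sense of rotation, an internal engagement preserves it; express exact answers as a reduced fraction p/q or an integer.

N1=15 N2=29 N3=93 N4=68 achieved=1395/1972

design class (target 1395/1972): fixed-axis compound train
target = 1395/1972 in lowest terms: an exact hit needs N1·N3 = k·1395 and N2·N4 = k·1972 for one integer k, every count in [12, 96]; additionally prefer no 1:1 stage (N1 ≠ N2, N3 ≠ N4)
k = 1: N1·N3 = 1395 = 15·93, N2·N4 = 1972 = 29·68
achieved = 15·93/(29·68) = 1395/1972; |achieved − target| = 0 ≤ 279/39440 ✓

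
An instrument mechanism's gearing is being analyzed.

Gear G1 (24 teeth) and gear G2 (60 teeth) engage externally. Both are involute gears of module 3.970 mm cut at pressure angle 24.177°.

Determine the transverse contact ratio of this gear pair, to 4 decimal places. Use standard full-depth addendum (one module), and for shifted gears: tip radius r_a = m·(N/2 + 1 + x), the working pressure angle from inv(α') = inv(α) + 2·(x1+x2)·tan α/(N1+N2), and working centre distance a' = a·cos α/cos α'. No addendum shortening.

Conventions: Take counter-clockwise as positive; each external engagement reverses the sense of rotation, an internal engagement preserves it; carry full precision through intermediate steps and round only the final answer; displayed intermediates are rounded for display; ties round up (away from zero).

class = single-mesh tooth geometry [involute pair 24T × 60T, m = 3.970]
base radii: r_b1 = 43.461238, r_b2 = 108.653095
tip radii: r_a1 = 51.610000, r_a2 = 123.070000
no profile shift: α' = α, a' = a
action lengths: √(r_a1²−r_b1²) = 27.833664, √(r_a2²−r_b2²) = 57.799046
base pitch p_b = π·m·cos α = 11.378126
CR = (27.833664 + 57.799046 − 166.740000·sin 24.17700°)/11.378126 = 1.524258
contact ratio ≈ 1.5243

1.5243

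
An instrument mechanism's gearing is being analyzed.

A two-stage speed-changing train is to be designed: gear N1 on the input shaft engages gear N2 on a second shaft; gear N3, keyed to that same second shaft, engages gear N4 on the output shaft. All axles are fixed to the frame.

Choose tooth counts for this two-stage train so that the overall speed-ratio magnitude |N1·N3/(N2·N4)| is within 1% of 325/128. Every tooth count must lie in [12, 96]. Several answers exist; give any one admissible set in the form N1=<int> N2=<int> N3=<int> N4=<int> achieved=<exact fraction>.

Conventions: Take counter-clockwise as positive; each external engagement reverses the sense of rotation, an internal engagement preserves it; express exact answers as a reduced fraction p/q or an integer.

N1=13 N2=16 N3=50 N4=16 achieved=325/128

2-stage fixed-axis compound train for ratio 325/128
target = 325/128 in lowest terms: an exact hit needs N1·N3 = k·325 and N2·N4 = k·128 for one integer k, every count in [12, 96]; additionally prefer no 1:1 stage (N1 ≠ N2, N3 ≠ N4)
k = 1: no 1:1-free in-range split of k·325 and k·128 into factor pairs; take k = 2
k = 2: N1·N3 = 650 = 13·50, N2·N4 = 256 = 16·16
achieved = 13·50/(16·16) = 325/128; |achieved − target| = 0 ≤ 13/512 ✓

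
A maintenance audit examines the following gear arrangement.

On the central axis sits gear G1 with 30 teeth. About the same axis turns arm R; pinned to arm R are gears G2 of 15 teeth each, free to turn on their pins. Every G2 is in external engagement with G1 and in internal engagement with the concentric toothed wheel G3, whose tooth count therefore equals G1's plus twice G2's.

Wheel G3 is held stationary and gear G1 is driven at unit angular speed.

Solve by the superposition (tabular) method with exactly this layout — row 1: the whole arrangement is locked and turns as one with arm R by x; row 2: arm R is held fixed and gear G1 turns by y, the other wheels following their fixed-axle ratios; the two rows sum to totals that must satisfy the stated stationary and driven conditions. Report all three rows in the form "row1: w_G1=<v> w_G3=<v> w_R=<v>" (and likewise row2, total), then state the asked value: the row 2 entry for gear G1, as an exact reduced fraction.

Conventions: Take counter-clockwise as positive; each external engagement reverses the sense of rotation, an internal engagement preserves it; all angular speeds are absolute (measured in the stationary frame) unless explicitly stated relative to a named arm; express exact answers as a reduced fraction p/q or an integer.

row1: w_G1=1/3 w_G3=1/3 w_R=1/3
row2: w_G1=2/3 w_G3=-1/3 w_R=0
total: w_G1=1 w_G3=0 w_R=1/3
asked value: 2/3

topology: planetary set — G1 30T / G2 15T / G3 60T, arm = carrier (Willis)
row 1: whole set turns with the arm by x
row 2 — arm fixed, fixed-axis ratios: sun y, ring −(30/60)·y, arm 0
boundary: total ω_ring = x − (30/60)·y = 0 and total ω_sun = x + y = 1  ⇒  y = 2/3, x = 1/3
row 2 ring = −(30/60)·2/3 = -1/3
totals (row 1 + row 2): sun 1/3 + 2/3 = 1, ring 1/3 + (-1/3) = 0, arm 1/3 + 0 = 1/3
asked cell (row2, sun) = 2/3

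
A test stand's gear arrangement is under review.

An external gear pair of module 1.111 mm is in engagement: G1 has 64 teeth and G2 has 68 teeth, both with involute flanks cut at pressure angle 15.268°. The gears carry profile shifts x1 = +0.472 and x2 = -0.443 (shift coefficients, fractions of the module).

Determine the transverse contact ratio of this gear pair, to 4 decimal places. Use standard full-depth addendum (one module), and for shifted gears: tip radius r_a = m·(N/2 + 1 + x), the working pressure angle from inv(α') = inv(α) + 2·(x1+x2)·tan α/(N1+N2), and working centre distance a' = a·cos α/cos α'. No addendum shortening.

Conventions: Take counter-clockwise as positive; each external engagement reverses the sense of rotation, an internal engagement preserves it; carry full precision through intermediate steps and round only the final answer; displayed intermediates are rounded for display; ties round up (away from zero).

topology: single-mesh involute geometry — m = 1.111, 64T/68T pair
base radii: r_b1 = 34.297179, r_b2 = 36.440753
tip radii: r_a1 = 37.187392, r_a2 = 38.392827
inv(α') = inv(15.268°) + 2·(+0.472-0.443)·tan α/(64+68) = 0.00661190  ⇒  α' = 15.35965°
a' = a·cos α / cos α' = 73.3260·cos 15.268°/cos 15.35965° = 73.358125
action lengths: √(r_a1²−r_b1²) = 14.373782, √(r_a2²−r_b2²) = 12.086384
base pitch p_b = π·m·cos α = 3.367118
CR = (14.373782 + 12.086384 − 73.358125·sin 15.35965°)/3.367118 = 2.087625
contact ratio ≈ 2.0876

2.0876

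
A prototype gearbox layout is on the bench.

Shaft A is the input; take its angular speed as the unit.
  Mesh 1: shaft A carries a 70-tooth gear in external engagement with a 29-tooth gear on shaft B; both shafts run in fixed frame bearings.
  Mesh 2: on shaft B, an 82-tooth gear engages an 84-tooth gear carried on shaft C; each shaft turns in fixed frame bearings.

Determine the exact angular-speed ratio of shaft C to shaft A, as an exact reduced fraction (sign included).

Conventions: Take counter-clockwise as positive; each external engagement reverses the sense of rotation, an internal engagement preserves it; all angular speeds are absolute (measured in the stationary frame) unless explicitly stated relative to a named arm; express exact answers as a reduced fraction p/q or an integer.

class = fixed-axis compound train [2 meshes; 2 ratios multiply, 2 sense flips]
mesh 1 [70T→29T]: running ratio 70/29, sense −
mesh 2 [82T→84T]: running ratio 205/87, sense +
ω_out/ω_in = 205/87

205/87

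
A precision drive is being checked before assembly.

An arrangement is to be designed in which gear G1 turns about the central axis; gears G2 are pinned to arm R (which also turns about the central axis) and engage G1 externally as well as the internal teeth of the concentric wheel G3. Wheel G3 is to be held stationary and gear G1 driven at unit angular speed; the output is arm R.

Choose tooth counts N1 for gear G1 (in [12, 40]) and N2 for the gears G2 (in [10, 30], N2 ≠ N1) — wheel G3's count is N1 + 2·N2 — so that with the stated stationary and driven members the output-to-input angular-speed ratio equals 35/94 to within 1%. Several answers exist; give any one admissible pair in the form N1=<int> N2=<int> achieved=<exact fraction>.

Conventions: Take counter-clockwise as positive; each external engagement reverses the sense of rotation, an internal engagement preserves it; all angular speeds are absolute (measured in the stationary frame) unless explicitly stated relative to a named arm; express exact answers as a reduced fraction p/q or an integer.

class = planetary set [ratio 35/94 wanted; Willis about the carrier]
Willis with ω_ring = 0: ω_arm/ω_sun = N1/(N1+N3); set equal to 35/94  ⇒  N3/N1 = 1/(35/94) − 1 = 59/35
N3 = N1 + 2·N2  ⇒  N2/N1 = (N3/N1 − 1)/2 = (59/35 − 1)/2 = 12/35
smallest multiple with N1 ≥ 12 and N2 ≥ 10: k = 1  ⇒  N1 = 1·35 = 35, N2 = 1·12 = 12 (N1 ≤ 40, N2 ≤ 30, N2 ≠ N1 ✓), N3 = 35 + 2·12 = 59
check: N1/(N1+N3) with N1 = 35, N3 = 59 gives 35/94; |achieved − target| = 0 ≤ 7/1880 ✓

N1=35 N2=12 achieved=35/94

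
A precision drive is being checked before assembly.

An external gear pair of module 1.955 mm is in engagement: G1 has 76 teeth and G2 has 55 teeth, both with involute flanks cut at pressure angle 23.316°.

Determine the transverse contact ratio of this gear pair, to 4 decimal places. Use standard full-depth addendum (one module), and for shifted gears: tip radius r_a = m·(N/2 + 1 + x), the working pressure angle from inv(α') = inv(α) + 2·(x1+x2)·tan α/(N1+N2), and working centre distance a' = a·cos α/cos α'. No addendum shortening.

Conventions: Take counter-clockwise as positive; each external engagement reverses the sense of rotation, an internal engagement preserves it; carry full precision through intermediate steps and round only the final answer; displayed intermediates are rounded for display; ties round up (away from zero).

class = single-mesh tooth geometry [involute pair 76T × 55T, m = 1.955]
base radii: r_b1 = 68.223173, r_b2 = 49.372033
tip radii: r_a1 = 76.245000, r_a2 = 55.717500
no profile shift: α' = α, a' = a
action lengths: √(r_a1²−r_b1²) = 34.042601, √(r_a2²−r_b2²) = 25.823287
base pitch p_b = π·m·cos α = 5.640248
CR = (34.042601 + 25.823287 − 128.052500·sin 23.31600°)/5.640248 = 1.628024
contact ratio ≈ 1.6280

1.6280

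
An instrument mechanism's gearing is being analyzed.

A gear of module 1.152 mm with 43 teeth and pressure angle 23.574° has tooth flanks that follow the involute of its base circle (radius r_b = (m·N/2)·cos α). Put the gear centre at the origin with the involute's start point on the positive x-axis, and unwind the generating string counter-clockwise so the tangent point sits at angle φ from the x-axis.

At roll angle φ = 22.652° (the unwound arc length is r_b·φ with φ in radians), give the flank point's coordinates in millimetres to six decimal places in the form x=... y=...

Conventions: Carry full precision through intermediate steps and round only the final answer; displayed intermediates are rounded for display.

x=24.406361 y=0.460332

recognized (one wheel, involute flank): single-mesh tooth geometry, m = 1.152, N = 43
pitch radius r_p = m·N/2 = 1.152·43/2 = 24.768000
base radius r_b = r_p·cos α = 24.768000·cos 23.574° = 22.700969
roll angle φ = 22.652° = 0.39535198 rad
x = r_b·(cos φ + φ·sin φ) = 24.406361
y = r_b·(sin φ − φ·cos φ) = 0.460332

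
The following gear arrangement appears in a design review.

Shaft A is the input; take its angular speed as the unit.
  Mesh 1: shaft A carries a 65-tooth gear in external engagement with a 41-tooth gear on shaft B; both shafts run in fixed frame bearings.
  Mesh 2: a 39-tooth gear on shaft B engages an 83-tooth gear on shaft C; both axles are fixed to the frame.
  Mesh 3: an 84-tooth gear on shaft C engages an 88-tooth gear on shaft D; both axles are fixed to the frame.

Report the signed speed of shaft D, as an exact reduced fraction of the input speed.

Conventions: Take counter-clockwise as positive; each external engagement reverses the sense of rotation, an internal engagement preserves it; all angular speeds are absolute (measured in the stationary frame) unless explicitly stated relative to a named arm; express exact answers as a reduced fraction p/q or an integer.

-53235/74866

3-mesh fixed-axis compound train (all bearings frame-fixed)
mesh 1 [65T→41T]: |ω|/ω_in = 1×65/41 = 65/41, sense flips to −
mesh 2 [39T→83T]: |ω|/ω_in = (65/41)×39/83 = 2535/3403, sense flips to +
mesh 3 [84T→88T]: |ω|/ω_in = (2535/3403)×84/88 = 53235/74866, sense flips to −
signed output speed (× input speed) = -53235/74866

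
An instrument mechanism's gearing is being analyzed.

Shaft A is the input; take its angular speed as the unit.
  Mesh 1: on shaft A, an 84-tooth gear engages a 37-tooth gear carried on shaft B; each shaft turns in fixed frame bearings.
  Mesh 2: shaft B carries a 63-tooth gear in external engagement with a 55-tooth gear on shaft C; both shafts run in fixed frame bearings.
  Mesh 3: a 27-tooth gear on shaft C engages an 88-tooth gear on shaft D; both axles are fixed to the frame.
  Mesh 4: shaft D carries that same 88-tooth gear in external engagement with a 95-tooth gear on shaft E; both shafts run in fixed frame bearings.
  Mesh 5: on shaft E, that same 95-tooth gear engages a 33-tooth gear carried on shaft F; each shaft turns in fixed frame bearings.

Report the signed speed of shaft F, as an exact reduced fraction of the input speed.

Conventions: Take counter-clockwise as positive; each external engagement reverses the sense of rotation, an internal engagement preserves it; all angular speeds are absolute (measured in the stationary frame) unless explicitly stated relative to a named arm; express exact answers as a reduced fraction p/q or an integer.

5-mesh fixed-axis compound train (all bearings frame-fixed)
mesh 1 [84T→37T]: |ω|/ω_in = 1×84/37 = 84/37, sense flips to −
mesh 2 [63T→55T]: |ω|/ω_in = (84/37)×63/55 = 5292/2035, sense flips to +
mesh 3 [27T→88T]: |ω|/ω_in = (5292/2035)×27/88 = 35721/44770, sense flips to −
mesh 4 [88T→95T]: |ω|/ω_in = (35721/44770)×88/95 = 142884/193325, sense flips to +
mesh 5 [95T→33T]: |ω|/ω_in = (142884/193325)×95/33 = 47628/22385, sense flips to −
signed output speed (× input speed) = -47628/22385

-47628/22385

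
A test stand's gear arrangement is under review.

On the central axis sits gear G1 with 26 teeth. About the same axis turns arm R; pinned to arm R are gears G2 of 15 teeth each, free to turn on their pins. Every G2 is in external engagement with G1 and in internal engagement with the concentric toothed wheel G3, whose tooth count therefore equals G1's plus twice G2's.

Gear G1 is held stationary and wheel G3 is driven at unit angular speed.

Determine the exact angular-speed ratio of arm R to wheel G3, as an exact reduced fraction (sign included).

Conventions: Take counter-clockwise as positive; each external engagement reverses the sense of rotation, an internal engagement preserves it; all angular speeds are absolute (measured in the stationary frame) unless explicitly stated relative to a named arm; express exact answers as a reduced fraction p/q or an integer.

28/41

topology: planetary set — G1 26T / G2 15T / G3 56T, arm = carrier (Willis)
ring teeth: 26 + 2·15 = 56
26(ω_sun−ω_arm) = −56(ω_ring−ω_arm),  ω_sun = 0, ω_ring = 1
26(0−ω_arm) = −56(1−ω_arm)  ⇒  82·ω_arm = 56  ⇒  ω_arm = 28/41
ω_out/ω_in = 28/41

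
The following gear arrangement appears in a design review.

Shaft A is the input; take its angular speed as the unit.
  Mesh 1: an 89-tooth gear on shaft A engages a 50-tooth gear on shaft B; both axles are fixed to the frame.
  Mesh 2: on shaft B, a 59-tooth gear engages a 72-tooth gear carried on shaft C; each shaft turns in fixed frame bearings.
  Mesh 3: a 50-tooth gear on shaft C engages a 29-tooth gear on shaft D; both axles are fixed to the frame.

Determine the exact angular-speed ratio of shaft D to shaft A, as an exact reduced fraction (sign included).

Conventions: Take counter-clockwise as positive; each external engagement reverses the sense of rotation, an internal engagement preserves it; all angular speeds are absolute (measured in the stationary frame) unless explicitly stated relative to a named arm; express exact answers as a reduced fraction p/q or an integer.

class = fixed-axis compound train [3 meshes; 3 ratios multiply, 3 sense flips]
mesh 1 [89T→50T]: running ratio 89/50, sense −
mesh 2 [59T→72T]: running ratio 5251/3600, sense +
mesh 3 [50T→29T]: running ratio 5251/2088, sense −
ω_out/ω_in = -5251/2088

-5251/2088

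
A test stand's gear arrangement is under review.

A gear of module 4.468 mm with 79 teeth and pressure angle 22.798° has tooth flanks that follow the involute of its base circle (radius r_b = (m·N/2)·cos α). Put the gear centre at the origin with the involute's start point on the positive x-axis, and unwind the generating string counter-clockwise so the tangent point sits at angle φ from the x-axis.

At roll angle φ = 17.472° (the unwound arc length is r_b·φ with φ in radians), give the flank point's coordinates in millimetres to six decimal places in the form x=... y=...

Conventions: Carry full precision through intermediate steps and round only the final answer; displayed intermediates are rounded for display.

recognized (one wheel, involute flank): single-mesh tooth geometry, m = 4.468, N = 79
pitch radius r_p = m·N/2 = 4.468·79/2 = 176.486000
base radius r_b = r_p·cos α = 176.486000·cos 22.798° = 162.698327
roll angle φ = 17.472° = 0.30494393 rad
x = r_b·(cos φ + φ·sin φ) = 170.088095
y = r_b·(sin φ − φ·cos φ) = 1.523624

x=170.088095 y=1.523624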